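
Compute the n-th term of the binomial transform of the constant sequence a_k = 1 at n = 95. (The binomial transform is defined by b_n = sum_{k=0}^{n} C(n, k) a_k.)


With a_k = 1 for all k, b_n = sum_{k=0}^{n} C(n, k) = 2^n by the binomial theorem.
For n = 95: 2^95 = 39614081257132168796771975168.

39614081257132168796771975168


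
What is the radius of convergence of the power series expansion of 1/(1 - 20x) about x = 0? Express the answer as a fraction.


Expanding 1/(1 - 20x) = sum_{k>=0} 20^k x^k, the series converges when |20x| < 1, i.e., |x| < 1/20.
So the radius of convergence is 1/20 = 1/20.

1/20


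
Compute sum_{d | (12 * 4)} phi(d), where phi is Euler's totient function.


First, 12 * 4 = 48. One classical identity is sum_{d | n} phi(d) = n (each k in [1, n] has a unique gcd with n, and among the k's with gcd(k, n) = n/d there are phi(d) of them). So the sum equals 48. We also verify directly:
Divisors of 48: 1, 2, 3, 4, 6, 8, 12, 16, 24, 48.
phi values: 1, 1, 2, 2, 2, 4, 4, 8, 8, 16.
Sum = 48.

48


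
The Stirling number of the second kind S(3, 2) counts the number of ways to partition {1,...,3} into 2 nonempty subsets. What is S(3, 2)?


Using the explicit formula S(n,k) = (1/k!) sum_{j=0}^{k} (-1)^(k-j) C(k,j) j^n:
S(3, 2) = 3
Equivalently, S(n,k) is n! times the coefficient of x^n in the EGF (e^x - 1)^k / k!.

3


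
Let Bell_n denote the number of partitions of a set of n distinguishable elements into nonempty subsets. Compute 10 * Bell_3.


Bell_3 can be computed from the Bell triangle or from Dobinski's identity Bell_n = (1/e) * sum_{k>=0} k^n / k!.
Computing Bell_3 = 5.
Then 10 * 5 = 50.

50


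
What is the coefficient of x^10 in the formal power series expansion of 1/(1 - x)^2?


The expansion 1/(1 - x)^r = sum_{k>=0} C(k + r - 1, r - 1) x^k follows from the multiset / negative-binomial theorem (or from repeated differentiation of the geometric series).
For r = 2 and k = 10:
C(11, 1) = 39916800 / (1 * 3628800) = 11.

11


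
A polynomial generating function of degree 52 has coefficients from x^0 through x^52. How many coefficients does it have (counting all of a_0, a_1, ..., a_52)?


A polynomial of degree 52 takes the form a_0 + a_1 x + ... + a_52 x^52.
The number of coefficients is 52 + 1 = 53.

53


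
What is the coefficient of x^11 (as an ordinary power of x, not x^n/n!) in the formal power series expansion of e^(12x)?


The exponential series is e^y = sum_{k>=0} y^k / k!. Substituting y = 12x gives
e^(12x) = sum_{k>=0} 12^k x^k / k!.
So the coefficient of x^n is a^n/n! with a = 12, n = 11:
12^11 / 11! = 743008370688/39916800 = 35831808/1925

35831808/1925


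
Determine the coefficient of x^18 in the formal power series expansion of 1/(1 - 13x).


The geometric series identity gives 1/(1 - c x) = sum_{k>=0} c^k x^k, so the coefficient of x^k is c^k.
Here c = 13 and k = 18.
Computing: 13^18 = 112455406951957393129

112455406951957393129


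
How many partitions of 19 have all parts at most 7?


Using the generating function (1-x)^(-1)(1-x^2)^(-1)...(1-x^7)^(-1),
the coefficient of x^19 counts these restricted partitions.
Result = 300

300


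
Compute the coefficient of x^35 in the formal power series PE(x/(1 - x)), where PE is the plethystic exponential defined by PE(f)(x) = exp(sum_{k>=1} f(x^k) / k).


For f(x) = x/(1 - x) we have
sum_{k>=1} f(x^k) / k = sum_{k>=1} (1/k) * x^k / (1 - x^k) = sum_{k, m >= 1} x^(k m) / k,
which after exponentiating simplifies to
PE(x/(1 - x)) = prod_{k>=1} 1 / (1 - x^k).
This is the generating function for the partition function p(n), so the coefficient of x^35 is p(35).
Computing p(35) by dynamic programming over parts 1, 2, ..., 35: p(35) = 14883.

14883


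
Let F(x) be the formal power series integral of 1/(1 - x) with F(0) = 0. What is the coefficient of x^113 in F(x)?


1/(1 - x) = sum_{k>=0} x^k. Integrating termwise and using F(0) = 0 gives
F(x) = sum_{k>=0} x^(k+1) / (k+1) = sum_{m>=1} x^m / m = -ln(1 - x).
So the coefficient of x^113 is 1/113 = 1/113.

1/113


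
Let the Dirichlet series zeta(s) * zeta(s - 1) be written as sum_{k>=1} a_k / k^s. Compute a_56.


Convolution gives a_k = sum_{d | k} d * 1 = sum_{d | k} d = sigma(k), the sum of positive divisors of k.
For k = 56, the divisors are 1, 2, 4, 7, 8, 14, 28, 56, so
sigma(56) = 1 + 2 + 4 + 7 + 8 + 14 + 28 + 56 = 120.

120


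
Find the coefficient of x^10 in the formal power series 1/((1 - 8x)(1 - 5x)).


By partial fractions or Cauchy convolution:
The coefficient equals sum_{k=0}^{10} 8^k * 5^(10-k).
= 2847035489

2847035489


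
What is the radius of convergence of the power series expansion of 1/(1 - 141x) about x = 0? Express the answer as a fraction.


Expanding 1/(1 - 141x) = sum_{k>=0} 141^k x^k, the series converges when |141x| < 1, i.e., |x| < 1/141.
So the radius of convergence is 1/141 = 1/141.

1/141


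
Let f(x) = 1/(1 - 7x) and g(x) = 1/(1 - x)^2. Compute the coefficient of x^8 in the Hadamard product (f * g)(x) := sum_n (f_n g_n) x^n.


f has coefficients f_k = 7^k. For g = 1/(1 - x)^2 the coefficient is g_k = C(k + 1, 1) = k + 1. The Hadamard coefficient is (f * g)_k = 7^k * (k + 1).
For k = 8: 7^8 * 9 = 5764801 * 9 = 51883209.

51883209


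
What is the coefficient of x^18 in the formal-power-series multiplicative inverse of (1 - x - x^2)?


Let the inverse be f(x) = sum_{k>=0} a_k x^k. From f(x) * (1 - x - x^2) = 1 and matching coefficients:
 x^0: a_0 = 1.
 x^1: a_1 - a_0 = 0, so a_1 = 1.
 x^k (k >= 2): a_k - a_{k-1} - a_{k-2} = 0, i.e. a_k = a_{k-1} + a_{k-2}.
This is the Fibonacci-type recurrence shifted so that a_0 = a_1 = 1.
Iterating: a_0=1, a_1=1, a_2=2, a_3=3, a_4=5, a_5=8, a_6=13, a_7=21, a_8=34, a_9=55, ...
a_18 = 4181.

4181


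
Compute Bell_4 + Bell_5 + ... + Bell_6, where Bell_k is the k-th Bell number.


Recall Bell_k counts set partitions of a k-set (with Bell_0 = 1 by convention).
Bell_4 through Bell_6: 15, 52, 203
Sum = 15 + 52 + 203 = 270.

270


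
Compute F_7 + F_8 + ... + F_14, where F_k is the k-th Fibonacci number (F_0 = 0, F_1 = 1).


Use the identity sum_{k=0}^{N} F_k = F_{N+2} - 1 (which follows from F_{k+2} - F_{k+1} = F_k). Then
sum_{k=7}^{14} F_k = (F_{16} - 1) - (F_{8} - 1) = F_{16} - F_{8}.
Computing: F_{16} = 987, F_{8} = 21, so
Sum = 987 - 21 = 966.

966


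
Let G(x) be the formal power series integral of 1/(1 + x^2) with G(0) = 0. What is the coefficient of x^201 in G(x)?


1/(1 + x^2) = sum_{j>=0} (-1)^j x^(2j). Integrating termwise with G(0) = 0:
G(x) = sum_{j>=0} (-1)^j x^(2j+1) / (2j+1) = arctan(x).
Only odd powers are nonzero. For x^201 write 201 = 2*100 + 1, giving
(-1)^100 / 201 = 1/201 = 1/201.

1/201


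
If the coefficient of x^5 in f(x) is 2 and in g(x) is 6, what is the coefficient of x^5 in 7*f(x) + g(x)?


Scalar multiplication scales coefficients: 7 * 2 = 14.
Then add the g coefficient: 14 + 6
= 20

20


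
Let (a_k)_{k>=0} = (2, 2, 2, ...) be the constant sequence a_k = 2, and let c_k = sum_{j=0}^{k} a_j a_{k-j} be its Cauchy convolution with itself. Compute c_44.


Since a_j = 2 for all j >= 0, the convolution sum becomes
c_k = sum_{j=0}^{k} 2 * 2 = 4 * (k + 1).
Equivalently, the generating function of (a_k) is 2/(1 - x) and its square is 4/(1 - x)^2 = sum_{k>=0} 4(k + 1) x^k.
For k = 44: 4 * 45 = 180.

180


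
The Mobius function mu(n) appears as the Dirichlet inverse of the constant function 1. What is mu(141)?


141 = 3 * 47 (all distinct primes).
mu(141) = (-1)^2 = 1

1


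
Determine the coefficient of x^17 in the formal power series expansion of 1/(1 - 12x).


The geometric series identity gives 1/(1 - c x) = sum_{k>=0} c^k x^k, so the coefficient of x^k is c^k.
Here c = 12 and k = 17.
Computing: 12^17 = 2218611106740436992

2218611106740436992


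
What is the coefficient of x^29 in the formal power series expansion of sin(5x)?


The Maclaurin series is sin(t) = sum_{k>=0} (-1)^k t^(2k+1) / (2k+1)!, so substituting t = 5x, only odd powers of x are nonzero, with coefficient of x^(2k+1) equal to (-1)^k 5^(2k+1) / (2k+1)!.
Write 29 = 2*14 + 1, giving the coefficient (-1)^14 * 5^29 / 29! = 186264514923095703125/8841761993739701954543616000000 = 11920928955078125/565872767599340925090791424.

11920928955078125/565872767599340925090791424


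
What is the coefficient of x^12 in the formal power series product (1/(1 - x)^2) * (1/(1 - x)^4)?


Combine the factors: (1/(1 - x)^2) * (1/(1 - x)^4) = 1/(1 - x)^6.
Then use 1/(1 - x)^r = sum_{k>=0} C(k + r - 1, r - 1) x^k with r = 6 and k = 12:
C(17, 5) = 6188.

6188


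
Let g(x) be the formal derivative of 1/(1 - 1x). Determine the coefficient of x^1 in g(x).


Differentiate termwise: d/dx sum_{k>=0} 1^k x^k = sum_{k>=1} k 1^k x^(k-1) = sum_{j>=0} (j+1) 1^(j+1) x^j.
Equivalently, d/dx [1/(1 - 1x)] = 1/(1 - 1x)^2.
For j = 1: 2 * 1^2 = 2 * 1 = 2.

2


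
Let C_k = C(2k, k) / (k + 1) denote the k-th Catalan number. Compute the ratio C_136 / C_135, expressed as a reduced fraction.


Using C_k = (2k)! / (k! (k+1)!), the ratio C_{k+1}/C_k simplifies to
C_{k+1}/C_k = [(2k+2)! / ((k+1)! (k+2)!)] * [k! (k+1)! / (2k)!]
 = (2k+2)(2k+1) / ((k+1)(k+2)) = 2(2k+1) / (k+2).
For k = 135: 2(2*135 + 1) / (135 + 2) = 542/137 = 542/137.

542/137


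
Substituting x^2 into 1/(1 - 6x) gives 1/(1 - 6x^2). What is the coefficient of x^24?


The coefficient of x^(2m) in 1/(1 - 6x^2) is 6^m.
With n = 24 = 2*12, the coefficient is 6^12 = 2176782336.

2176782336


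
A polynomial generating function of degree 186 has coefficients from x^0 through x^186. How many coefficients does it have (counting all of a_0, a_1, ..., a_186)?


A polynomial of degree 186 takes the form a_0 + a_1 x + ... + a_186 x^186.
The number of coefficients is 186 + 1 = 187.

187


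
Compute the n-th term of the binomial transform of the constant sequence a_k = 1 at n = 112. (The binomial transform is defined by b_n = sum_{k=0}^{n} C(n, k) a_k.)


With a_k = 1 for all k, b_n = sum_{k=0}^{n} C(n, k) = 2^n by the binomial theorem.
For n = 112: 2^112 = 5192296858534827628530496329220096.

5192296858534827628530496329220096


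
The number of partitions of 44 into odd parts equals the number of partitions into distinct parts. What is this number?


Computing partitions of 44 into odd parts (1, 3, 5, ...):
Using the generating function prod_{k>=0} 1/(1-x^(2k+1)),
the count is 1816

1816


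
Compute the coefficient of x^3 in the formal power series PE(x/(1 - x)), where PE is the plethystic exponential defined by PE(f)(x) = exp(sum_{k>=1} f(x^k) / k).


For f(x) = x/(1 - x) we have
sum_{k>=1} f(x^k) / k = sum_{k>=1} (1/k) * x^k / (1 - x^k) = sum_{k, m >= 1} x^(k m) / k,
which after exponentiating simplifies to
PE(x/(1 - x)) = prod_{k>=1} 1 / (1 - x^k).
This is the generating function for the partition function p(n), so the coefficient of x^3 is p(3).
Computing p(3) by dynamic programming over parts 1, 2, ..., 3: p(3) = 3.

3


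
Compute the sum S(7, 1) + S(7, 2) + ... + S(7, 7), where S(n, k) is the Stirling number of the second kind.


By definition, S(n, k) counts partitions of an n-set into exactly k nonempty blocks.
Computing row n = 7 for k = 1..7:
S(7, k): 1, 63, 301, 350, 140, 21, 1
Sum = 877. (This equals Bell_7 since the sum runs over all k.)

877


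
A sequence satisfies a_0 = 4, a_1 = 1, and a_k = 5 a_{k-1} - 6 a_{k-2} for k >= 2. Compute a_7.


The characteristic equation is t^2 - 5 t + 6 = 0, with roots r_1 = 3 and r_2 = 2 (so c_1 = r_1 + r_2, c_2 = -r_1 r_2 as required).
One can use the closed form a_n = A r_1^n + B r_2^n, but direct iteration is more reliable:
a_0 = 4, a_1 = 1, a_2 = -19, a_3 = -101, a_4 = -391, a_5 = -1349, a_6 = -4399, a_7 = -13901.
So a_7 = -13901.

-13901


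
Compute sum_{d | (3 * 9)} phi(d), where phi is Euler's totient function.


First, 3 * 9 = 27. One classical identity is sum_{d | n} phi(d) = n (each k in [1, n] has a unique gcd with n, and among the k's with gcd(k, n) = n/d there are phi(d) of them). So the sum equals 27. We also verify directly:
Divisors of 27: 1, 3, 9, 27.
phi values: 1, 2, 6, 18.
Sum = 27.

27


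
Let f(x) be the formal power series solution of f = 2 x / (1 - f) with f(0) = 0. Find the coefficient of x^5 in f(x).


Apply Lagrange inversion: f = 2 x * phi(f) with phi(t) = 1/(1 - t), so
[x^n] f = 2^n * (1/n) [t^(n-1)] phi(t)^n = 2^n * (1/n) [t^(n-1)] (1 - t)^(-n) = 2^n * (1/n) C(2n - 2, n - 1) = 2^n * C_{n-1}.
For n = 5: C_4 = C(8, 4) / 5 = 70/5 = 14.
With the 2^5 = 32 factor, the coefficient is 32 * 14 = 448.

448


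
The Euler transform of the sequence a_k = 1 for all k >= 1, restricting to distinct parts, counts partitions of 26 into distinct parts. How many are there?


Partitions of 26 into distinct parts can be computed via generating function.
Product (1+x)(1+x^2)(1+x^3)...
The coefficient of x^26 = 165

165


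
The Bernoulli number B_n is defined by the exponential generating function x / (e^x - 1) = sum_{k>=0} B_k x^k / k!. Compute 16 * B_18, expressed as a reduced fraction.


Bernoulli numbers can also be computed recursively via B_0 = 1 and sum_{j=0}^{m} C(m+1, j) B_j = 0 for m >= 1. Odd-index Bernoulli numbers vanish for k >= 3.
Computing B_18 = 43867/798, so 16 * B_18 = 16 * 43867/798 = 350936/399.

350936/399


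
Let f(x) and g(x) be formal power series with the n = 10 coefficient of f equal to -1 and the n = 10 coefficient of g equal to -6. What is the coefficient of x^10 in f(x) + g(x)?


Addition of formal power series is termwise.
The coefficient of x^10 in f + g = -1 + -6
= -7

-7


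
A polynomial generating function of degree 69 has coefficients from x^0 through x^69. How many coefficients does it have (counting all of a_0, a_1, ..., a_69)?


A polynomial of degree 69 takes the form a_0 + a_1 x + ... + a_69 x^69.
The number of coefficients is 69 + 1 = 70.

70


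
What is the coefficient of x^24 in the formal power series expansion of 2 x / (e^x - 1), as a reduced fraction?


The exponential generating function for Bernoulli numbers is
x / (e^x - 1) = sum_{k>=0} B_k x^k / k!.
So the coefficient of x^24 in 2 x / (e^x - 1) is 2 B_24 / 24!.
Computing: B_24 = -236364091/2730, 24! = 620448401733239439360000, giving
2 * -236364091/2730 / 620448401733239439360000 = -236364091/846912068365871834726400000.

-236364091/846912068365871834726400000


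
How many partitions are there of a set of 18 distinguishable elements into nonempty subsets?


Bell_18 can be computed from the Bell triangle or from Dobinski's identity Bell_n = (1/e) * sum_{k>=0} k^n / k!.
Computing Bell_18 = 682076806159.

682076806159


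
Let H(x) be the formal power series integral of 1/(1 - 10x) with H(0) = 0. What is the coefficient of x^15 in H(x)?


1/(1 - 10x) = sum_{k>=0} 10^k x^k. Integrating termwise with H(0) = 0:
H(x) = sum_{k>=0} 10^k x^(k+1) / (k+1) = sum_{m>=1} 10^(m-1) x^m / m.
For m = 15: 10^14/15 = 100000000000000/15 = 20000000000000/3.

20000000000000/3


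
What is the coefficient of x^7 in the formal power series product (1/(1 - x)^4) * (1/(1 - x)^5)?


Combine the factors: (1/(1 - x)^4) * (1/(1 - x)^5) = 1/(1 - x)^9.
Then use 1/(1 - x)^r = sum_{k>=0} C(k + r - 1, r - 1) x^k with r = 9 and k = 7:
C(15, 8) = 6435.

6435


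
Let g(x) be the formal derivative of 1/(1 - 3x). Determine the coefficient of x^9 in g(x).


Differentiate termwise: d/dx sum_{k>=0} 3^k x^k = sum_{k>=1} k 3^k x^(k-1) = sum_{j>=0} (j+1) 3^(j+1) x^j.
Equivalently, d/dx [1/(1 - 3x)] = 3/(1 - 3x)^2.
For j = 9: 10 * 3^10 = 10 * 59049 = 590490.

590490


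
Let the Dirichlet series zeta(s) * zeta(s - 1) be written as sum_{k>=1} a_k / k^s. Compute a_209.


Convolution gives a_k = sum_{d | k} d * 1 = sum_{d | k} d = sigma(k), the sum of positive divisors of k.
For k = 209, the divisors are 1, 11, 19, 209, so
sigma(209) = 1 + 11 + 19 + 209 = 240.

240


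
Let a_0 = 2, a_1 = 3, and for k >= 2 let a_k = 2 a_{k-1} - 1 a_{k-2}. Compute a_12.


Iterating the recurrence forward:
a_0 = 2
a_1 = 3
a_2 = 2*3 - 1*2 = 4
a_3 = 2*4 - 1*3 = 5
a_4 = 2*5 - 1*4 = 6
a_5 = 2*6 - 1*5 = 7
a_6 = 2*7 - 1*6 = 8
a_7 = 2*8 - 1*7 = 9
a_8 = 2*9 - 1*8 = 10
a_9 = 2*10 - 1*9 = 11
a_10 = 2*11 - 1*10 = 12
a_11 = 2*12 - 1*11 = 13
a_12 = 2*13 - 1*12 = 14
So a_12 = 14.

14


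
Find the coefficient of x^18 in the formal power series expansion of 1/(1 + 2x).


Write 1/(1 + c x) = 1/(1 - (-c) x) and apply the geometric-series identity
1/(1 - y) = sum_{k>=0} y^k to get 1/(1 + c x) = sum_{k>=0} (-c)^k x^k.
So the coefficient of x^k is (-c)^k = (-1)^k * c^k.
Here c = 2 and k = 18:
(-2)^18 = 1 * 262144 = 262144

262144


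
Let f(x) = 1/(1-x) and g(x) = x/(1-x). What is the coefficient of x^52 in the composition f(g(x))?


First simplify the composition: f(g(x)) = 1/(1 - x/(1-x)) = (1-x)/((1-x) - x) = (1-x)/(1-2x).
Now extract the coefficient. Write (1-x)/(1-2x) = 1/(1-2x) - x/(1-2x).
The coefficient of x^n in 1/(1-2x) is 2^n, and in x/(1-2x) is 2^(n-1) (for n >= 1).
So the coefficient of x^52 is 2^52 - 2^51 = 4503599627370496 - 2251799813685248 = 2251799813685248.

2251799813685248


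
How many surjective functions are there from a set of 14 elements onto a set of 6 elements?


By inclusion-exclusion on which target elements are missed, the number of surjections from an n-set onto a k-set is
surj(n, k) = sum_{j=0}^{k} (-1)^j C(k, j) (k - j)^n.
Equivalently surj(n, k) = k! * S(n, k), where S(n, k) is the Stirling number of the second kind.
For n = 14, k = 6:
S(14, 6) = 63436373, so
surj = 6! * 63436373 = 720 * 63436373 = 45674188560.

45674188560


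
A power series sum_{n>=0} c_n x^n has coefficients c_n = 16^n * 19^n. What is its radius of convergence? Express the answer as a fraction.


By the root test (Cauchy-Hadamard), the radius is R = 1 / limsup_n |c_n|^(1/n).
Here |c_n|^(1/n) = (16^n * 19^n)^(1/n) = 16 * 19 = 304 for all n.
So R = 1/304 = 1/304.

1/304


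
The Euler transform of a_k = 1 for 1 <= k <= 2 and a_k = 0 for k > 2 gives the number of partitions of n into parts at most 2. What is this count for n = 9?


Partitions of 9 into parts at most 2:
Using generating function (1-x)^(-1)(1-x^2)^(-1),
the coefficient of x^9 = 5

5


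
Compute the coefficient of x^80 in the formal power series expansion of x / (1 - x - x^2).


Let f(x) = sum_{k>=0} a_k x^k. Multiplying f(x) * (1 - x - x^2) = x and matching coefficients gives a_0 = 0, a_1 = 1, and a_k = a_{k-1} + a_{k-2} for k >= 2. These are the Fibonacci numbers F_k.
Iterating from F_0 = 0, F_1 = 1:
F_0=0, F_1=1, F_2=1, F_3=2, F_4=3, F_5=5, F_6=8, F_7=13, F_8=21, F_9=34, ...
F_80 = 23416728348467685.

23416728348467685


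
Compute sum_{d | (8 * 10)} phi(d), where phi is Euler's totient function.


First, 8 * 10 = 80. One classical identity is sum_{d | n} phi(d) = n (each k in [1, n] has a unique gcd with n, and among the k's with gcd(k, n) = n/d there are phi(d) of them). So the sum equals 80. We also verify directly:
Divisors of 80: 1, 2, 4, 5, 8, 10, 16, 20, 40, 80.
phi values: 1, 1, 2, 4, 4, 4, 8, 8, 16, 32.
Sum = 80.

80


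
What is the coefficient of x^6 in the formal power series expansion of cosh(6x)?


The Maclaurin series is cosh(t) = sum_{m>=0} t^(2m) / (2m)!, so substituting t = 6x, only even powers of x are nonzero, with coefficient of x^(2m) equal to 6^(2m) / (2m)!.
For x^6 the coefficient is 6^6/6! = 46656/720 = 324/5.

324/5


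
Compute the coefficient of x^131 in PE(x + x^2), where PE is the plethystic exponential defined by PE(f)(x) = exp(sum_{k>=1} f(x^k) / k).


With f(x) = x + x^2, the exponent is sum_{k>=1} (x^k + x^(2k)) / k = -ln(1 - x) - ln(1 - x^2). Exponentiating:
PE(x + x^2) = 1 / ((1 - x)(1 - x^2)).
This is the generating function for partitions of n into parts of size 1 or 2. The number of 2's can be any j in 0..65, and the rest are 1's, so
[x^131] = floor(131/2) + 1 = 66.

66


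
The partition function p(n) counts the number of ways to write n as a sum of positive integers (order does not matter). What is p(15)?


Using the generating function prod_{k>=1} 1/(1-x^k), we compute p(15).
By dynamic programming over parts 1 through 15:
p(15) = 176

176


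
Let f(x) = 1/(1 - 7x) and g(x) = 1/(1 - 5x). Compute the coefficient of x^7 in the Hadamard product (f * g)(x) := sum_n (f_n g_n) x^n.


f has coefficients f_k = 7^k and g has coefficients g_k = 5^k, so the Hadamard product has coefficient (f*g)_k = 7^k * 5^k = 35^k.
For k = 7: 35^7 = 64339296875.

64339296875


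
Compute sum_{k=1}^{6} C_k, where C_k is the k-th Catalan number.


C_1 through C_6: 1, 2, 5, 14, 42, 132
Sum = 1 + 2 + 5 + 14 + 42 + 132
= 196

196


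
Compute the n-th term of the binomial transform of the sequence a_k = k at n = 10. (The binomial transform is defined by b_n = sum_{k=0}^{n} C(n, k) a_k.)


With a_k = k, b_n = sum_{k=0}^{n} C(n, k) k. Using k * C(n, k) = n * C(n-1, k-1) gives b_n = n * sum_{k>=1} C(n-1, k-1) = n * 2^(n-1).
For n = 10: 10 * 2^9 = 10 * 512 = 5120.

5120


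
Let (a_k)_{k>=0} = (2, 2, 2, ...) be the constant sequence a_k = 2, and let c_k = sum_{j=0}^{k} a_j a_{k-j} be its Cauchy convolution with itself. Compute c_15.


Since a_j = 2 for all j >= 0, the convolution sum becomes
c_k = sum_{j=0}^{k} 2 * 2 = 4 * (k + 1).
Equivalently, the generating function of (a_k) is 2/(1 - x) and its square is 4/(1 - x)^2 = sum_{k>=0} 4(k + 1) x^k.
For k = 15: 4 * 16 = 64.

64


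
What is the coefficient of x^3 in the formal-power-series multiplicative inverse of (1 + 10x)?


The inverse is 1/(1 + 10x). Apply the geometric identity 1/(1 - y) = sum_{k>=0} y^k with y = -10x:
1/(1 + 10x) = sum_{k>=0} (-10)^k x^k.
So the coefficient of x^3 is (-10)^3 = -1000.

-1000


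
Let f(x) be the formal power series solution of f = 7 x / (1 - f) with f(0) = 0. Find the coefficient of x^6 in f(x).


Apply Lagrange inversion: f = 7 x * phi(f) with phi(t) = 1/(1 - t), so
[x^n] f = 7^n * (1/n) [t^(n-1)] phi(t)^n = 7^n * (1/n) [t^(n-1)] (1 - t)^(-n) = 7^n * (1/n) C(2n - 2, n - 1) = 7^n * C_{n-1}.
For n = 6: C_5 = C(10, 5) / 6 = 252/6 = 42.
With the 7^6 = 117649 factor, the coefficient is 117649 * 42 = 4941258.

4941258


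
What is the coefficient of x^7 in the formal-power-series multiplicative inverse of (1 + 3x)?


The inverse is 1/(1 + 3x). Apply the geometric identity 1/(1 - y) = sum_{k>=0} y^k with y = -3x:
1/(1 + 3x) = sum_{k>=0} (-3)^k x^k.
So the coefficient of x^7 is (-3)^7 = -2187.

-2187


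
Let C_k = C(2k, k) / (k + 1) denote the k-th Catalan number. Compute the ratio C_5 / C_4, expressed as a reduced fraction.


Using C_k = (2k)! / (k! (k+1)!), the ratio C_{k+1}/C_k simplifies to
C_{k+1}/C_k = [(2k+2)! / ((k+1)! (k+2)!)] * [k! (k+1)! / (2k)!]
 = (2k+2)(2k+1) / ((k+1)(k+2)) = 2(2k+1) / (k+2).
For k = 4: 2(2*4 + 1) / (4 + 2) = 18/6 = 3.

3


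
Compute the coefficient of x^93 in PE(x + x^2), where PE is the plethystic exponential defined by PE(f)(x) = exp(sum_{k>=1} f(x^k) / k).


With f(x) = x + x^2, the exponent is sum_{k>=1} (x^k + x^(2k)) / k = -ln(1 - x) - ln(1 - x^2). Exponentiating:
PE(x + x^2) = 1 / ((1 - x)(1 - x^2)).
This is the generating function for partitions of n into parts of size 1 or 2. The number of 2's can be any j in 0..46, and the rest are 1's, so
[x^93] = floor(93/2) + 1 = 47.

47


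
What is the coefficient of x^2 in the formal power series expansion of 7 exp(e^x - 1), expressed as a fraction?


exp(e^x - 1) is the exponential generating function for the Bell numbers Bell_k: exp(e^x - 1) = sum_{k>=0} Bell_k x^k / k!.
So the coefficient of x^2 in 7 exp(e^x - 1) is 7 Bell_2 / 2!.
Computing: Bell_2 = 2 and 2! = 2, giving
7 * 2/2 = 7.

7


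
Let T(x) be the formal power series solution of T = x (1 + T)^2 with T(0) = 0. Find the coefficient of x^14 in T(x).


Apply the Lagrange inversion formula: if T = x * phi(T) with phi(t) = (1 + t)^2, then [x^n] T = (1/n) [t^(n-1)] phi(t)^n = (1/n) [t^(n-1)] (1 + t)^(2n) = (1/n) C(2n, n-1).
Using the identity C(2n, n-1) = C(2n, n) * n / (n+1), the unscaled factor equals C(2n, n) / (n+1) = C_n, the n-th Catalan number.
For n = 14: C_14 = C(28, 14) / 15 = 40116600/15 = 2674440 = 2674440.

2674440


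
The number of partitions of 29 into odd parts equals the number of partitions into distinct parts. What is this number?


Computing partitions of 29 into odd parts (1, 3, 5, ...):
Using the generating function prod_{k>=0} 1/(1-x^(2k+1)),
the count is 256

256


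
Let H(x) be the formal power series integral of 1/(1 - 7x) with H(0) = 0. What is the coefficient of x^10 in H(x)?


1/(1 - 7x) = sum_{k>=0} 7^k x^k. Integrating termwise with H(0) = 0:
H(x) = sum_{k>=0} 7^k x^(k+1) / (k+1) = sum_{m>=1} 7^(m-1) x^m / m.
For m = 10: 7^9/10 = 40353607/10 = 40353607/10.

40353607/10


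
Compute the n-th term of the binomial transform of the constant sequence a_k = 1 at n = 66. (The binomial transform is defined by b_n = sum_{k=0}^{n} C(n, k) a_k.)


With a_k = 1 for all k, b_n = sum_{k=0}^{n} C(n, k) = 2^n by the binomial theorem.
For n = 66: 2^66 = 73786976294838206464.

73786976294838206464


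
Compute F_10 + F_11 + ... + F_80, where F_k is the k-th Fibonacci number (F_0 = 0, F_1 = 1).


Use the identity sum_{k=0}^{N} F_k = F_{N+2} - 1 (which follows from F_{k+2} - F_{k+1} = F_k). Then
sum_{k=10}^{80} F_k = (F_{82} - 1) - (F_{11} - 1) = F_{82} - F_{11}.
Computing: F_{82} = 61305790721611591, F_{11} = 89, so
Sum = 61305790721611591 - 89 = 61305790721611502.

61305790721611502


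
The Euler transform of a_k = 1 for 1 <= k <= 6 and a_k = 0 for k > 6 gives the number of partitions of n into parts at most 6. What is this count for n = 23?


Partitions of 23 into parts at most 6:
Using generating function (1-x)^(-1)(1-x^2)^(-1)...(1-x^6)^(-1),
the coefficient of x^23 = 454

454


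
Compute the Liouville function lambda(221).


The Liouville function is lambda(k) = (-1)^Omega(k), where Omega(k) counts the prime factors of k with multiplicity.
Factoring: 221 = 13 * 17, so Omega(221) = 2.
lambda(221) = (-1)^2 = 1.

1


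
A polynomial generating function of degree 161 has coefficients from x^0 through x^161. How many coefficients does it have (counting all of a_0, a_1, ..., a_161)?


A polynomial of degree 161 takes the form a_0 + a_1 x + ... + a_161 x^161.
The number of coefficients is 161 + 1 = 162.

162


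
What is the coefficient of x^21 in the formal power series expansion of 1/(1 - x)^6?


The negative binomial / multiset identity is
1/(1 - x)^r = sum_{k>=0} C(k + r - 1, r - 1) x^k.
Here r = 6 and k = 21, so the coefficient is
C(21 + 5, 5) = C(26, 5)
= 65780

65780


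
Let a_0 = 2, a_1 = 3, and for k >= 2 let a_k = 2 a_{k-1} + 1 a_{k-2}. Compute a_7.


Iterating the recurrence forward:
a_0 = 2
a_1 = 3
a_2 = 2*3 + 1*2 = 8
a_3 = 2*8 + 1*3 = 19
a_4 = 2*19 + 1*8 = 46
a_5 = 2*46 + 1*19 = 111
a_6 = 2*111 + 1*46 = 268
a_7 = 2*268 + 1*111 = 647
So a_7 = 647.

647


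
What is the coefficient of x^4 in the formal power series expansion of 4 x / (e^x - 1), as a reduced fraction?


The exponential generating function for Bernoulli numbers is
x / (e^x - 1) = sum_{k>=0} B_k x^k / k!.
So the coefficient of x^4 in 4 x / (e^x - 1) is 4 B_4 / 4!.
Computing: B_4 = -1/30, 4! = 24, giving
4 * -1/30 / 24 = -1/180.

-1/180


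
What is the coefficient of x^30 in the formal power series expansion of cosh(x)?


The Maclaurin series is cosh(t) = sum_{m>=0} t^(2m) / (2m)!, so substituting t = x, only even powers of x are nonzero, with coefficient of x^(2m) equal to 1 / (2m)!.
For x^30 the coefficient is 1/30! = 1/265252859812191058636308480000000 = 1/265252859812191058636308480000000.

1/265252859812191058636308480000000


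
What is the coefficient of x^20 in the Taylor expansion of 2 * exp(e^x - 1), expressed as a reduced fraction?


exp(e^x - 1) = sum_{k>=0} Bell_k x^k / k!, where Bell_k is the k-th Bell number.
So the coefficient of x^20 is 2 * Bell_20 / 20!.
Computing: Bell_20 = 51724158235372 and 20! = 2432902008176640000, giving
2 * 51724158235372/2432902008176640000 = 263898766507/6206382673920000.

263898766507/6206382673920000


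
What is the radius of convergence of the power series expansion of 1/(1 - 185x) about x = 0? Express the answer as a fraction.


Expanding 1/(1 - 185x) = sum_{k>=0} 185^k x^k, the series converges when |185x| < 1, i.e., |x| < 1/185.
So the radius of convergence is 1/185 = 1/185.

1/185


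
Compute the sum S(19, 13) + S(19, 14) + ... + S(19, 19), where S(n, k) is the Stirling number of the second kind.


By definition, S(n, k) counts partitions of an n-set into exactly k nonempty blocks.
Computing row n = 19 for k = 13..19:
S(19, k): 2892439160, 243577530, 13916778, 527136, 12597, 171, 1
Sum = 3150473373.

3150473373


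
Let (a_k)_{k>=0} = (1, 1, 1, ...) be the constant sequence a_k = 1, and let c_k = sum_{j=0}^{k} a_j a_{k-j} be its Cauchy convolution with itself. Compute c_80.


Since a_j = 1 for all j >= 0, the convolution sum becomes
c_k = sum_{j=0}^{k} 1 * 1 = 1 * (k + 1).
Equivalently, the generating function of (a_k) is 1/(1 - x) and its square is 1/(1 - x)^2 = sum_{k>=0} 1(k + 1) x^k.
For k = 80: 1 * 81 = 81.

81


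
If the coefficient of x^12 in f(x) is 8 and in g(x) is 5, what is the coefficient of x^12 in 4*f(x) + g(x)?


Scalar multiplication scales coefficients: 4 * 8 = 32.
Then add the g coefficient: 32 + 5
= 37

37


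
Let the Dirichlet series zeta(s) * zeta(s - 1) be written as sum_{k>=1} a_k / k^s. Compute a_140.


Convolution gives a_k = sum_{d | k} d * 1 = sum_{d | k} d = sigma(k), the sum of positive divisors of k.
For k = 140, the divisors are 1, 2, 4, 5, 7, 10, 14, 20, 28, 35, 70, 140, so
sigma(140) = 1 + 2 + 4 + 5 + 7 + 10 + 14 + 20 + 28 + 35 + 70 + 140 = 336.

336


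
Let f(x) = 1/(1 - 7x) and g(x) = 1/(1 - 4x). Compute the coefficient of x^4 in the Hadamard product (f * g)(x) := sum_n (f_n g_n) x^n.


f has coefficients f_k = 7^k and g has coefficients g_k = 4^k, so the Hadamard product has coefficient (f*g)_k = 7^k * 4^k = 28^k.
For k = 4: 28^4 = 614656.

614656


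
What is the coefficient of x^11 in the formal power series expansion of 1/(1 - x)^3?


The expansion 1/(1 - x)^r = sum_{k>=0} C(k + r - 1, r - 1) x^k follows from the multiset / negative-binomial theorem (or from repeated differentiation of the geometric series).
For r = 3 and k = 11:
C(13, 2) = 6227020800 / (2 * 39916800) = 78.

78


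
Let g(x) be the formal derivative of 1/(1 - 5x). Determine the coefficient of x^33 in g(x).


Differentiate termwise: d/dx sum_{k>=0} 5^k x^k = sum_{k>=1} k 5^k x^(k-1) = sum_{j>=0} (j+1) 5^(j+1) x^j.
Equivalently, d/dx [1/(1 - 5x)] = 5/(1 - 5x)^2.
For j = 33: 34 * 5^34 = 34 * 582076609134674072265625 = 19790604710578918457031250.

19790604710578918457031250


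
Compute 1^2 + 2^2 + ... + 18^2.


This power sum has a closed form given by Faulhaber's formula
sum_{k=1}^{m} k^p = (1 / (p + 1)) * sum_{j=0}^{p} C(p + 1, j) B_j m^(p + 1 - j),
but for small m direct computation is fastest:
1 + 4 + 9 + 16 + 25 + 36 + 49 + 64 + 81 + 100 + 121 + 144 + 169 + 196 + 225 + 256 + 289 + 324 = 2109.

2109


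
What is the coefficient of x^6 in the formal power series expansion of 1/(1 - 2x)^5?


The general identity 1/(1 - c x)^r = sum_{k>=0} c^k C(k + r - 1, r - 1) x^k follows by substituting y = c x into 1/(1 - y)^r = sum_{k>=0} C(k + r - 1, r - 1) y^k.
For c = 2, r = 5, k = 6:
2^6 * C(10, 4) = 64 * 210 = 13440.

13440


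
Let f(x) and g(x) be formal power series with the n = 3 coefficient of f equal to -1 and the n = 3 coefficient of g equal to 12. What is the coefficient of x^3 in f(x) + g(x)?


Addition of formal power series is termwise.
The coefficient of x^3 in f + g = -1 + 12
= 11

11


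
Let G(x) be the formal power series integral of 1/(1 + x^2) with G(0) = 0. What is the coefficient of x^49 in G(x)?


1/(1 + x^2) = sum_{j>=0} (-1)^j x^(2j). Integrating termwise with G(0) = 0:
G(x) = sum_{j>=0} (-1)^j x^(2j+1) / (2j+1) = arctan(x).
Only odd powers are nonzero. For x^49 write 49 = 2*24 + 1, giving
(-1)^24 / 49 = 1/49 = 1/49.

1/49


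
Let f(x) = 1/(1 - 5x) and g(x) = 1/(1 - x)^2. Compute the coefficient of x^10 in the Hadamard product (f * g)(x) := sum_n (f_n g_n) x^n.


f has coefficients f_k = 5^k. For g = 1/(1 - x)^2 the coefficient is g_k = C(k + 1, 1) = k + 1. The Hadamard coefficient is (f * g)_k = 5^k * (k + 1).
For k = 10: 5^10 * 11 = 9765625 * 11 = 107421875.

107421875


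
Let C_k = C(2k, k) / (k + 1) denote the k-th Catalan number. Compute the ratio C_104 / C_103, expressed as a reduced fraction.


Using C_k = (2k)! / (k! (k+1)!), the ratio C_{k+1}/C_k simplifies to
C_{k+1}/C_k = [(2k+2)! / ((k+1)! (k+2)!)] * [k! (k+1)! / (2k)!]
 = (2k+2)(2k+1) / ((k+1)(k+2)) = 2(2k+1) / (k+2).
For k = 103: 2(2*103 + 1) / (103 + 2) = 414/105 = 138/35.

138/35


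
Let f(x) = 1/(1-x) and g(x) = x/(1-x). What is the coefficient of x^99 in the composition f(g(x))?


First simplify the composition: f(g(x)) = 1/(1 - x/(1-x)) = (1-x)/((1-x) - x) = (1-x)/(1-2x).
Now extract the coefficient. Write (1-x)/(1-2x) = 1/(1-2x) - x/(1-2x).
The coefficient of x^n in 1/(1-2x) is 2^n, and in x/(1-2x) is 2^(n-1) (for n >= 1).
So the coefficient of x^99 is 2^99 - 2^98 = 633825300114114700748351602688 - 316912650057057350374175801344 = 316912650057057350374175801344.

316912650057057350374175801344


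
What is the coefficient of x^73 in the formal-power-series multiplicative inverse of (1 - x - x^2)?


Let the inverse be f(x) = sum_{k>=0} a_k x^k. From f(x) * (1 - x - x^2) = 1 and matching coefficients:
 x^0: a_0 = 1.
 x^1: a_1 - a_0 = 0, so a_1 = 1.
 x^k (k >= 2): a_k - a_{k-1} - a_{k-2} = 0, i.e. a_k = a_{k-1} + a_{k-2}.
This is the Fibonacci-type recurrence shifted so that a_0 = a_1 = 1.
Iterating: a_0=1, a_1=1, a_2=2, a_3=3, a_4=5, a_5=8, a_6=13, a_7=21, a_8=34, a_9=55, ...
a_73 = 1304969544928657.

1304969544928657


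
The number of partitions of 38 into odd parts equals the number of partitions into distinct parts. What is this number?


Computing partitions of 38 into odd parts (1, 3, 5, ...):
Using the generating function prod_{k>=0} 1/(1-x^(2k+1)),
the count is 864

864


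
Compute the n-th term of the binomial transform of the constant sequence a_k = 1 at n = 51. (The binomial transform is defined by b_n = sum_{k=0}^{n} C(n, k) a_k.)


With a_k = 1 for all k, b_n = sum_{k=0}^{n} C(n, k) = 2^n by the binomial theorem.
For n = 51: 2^51 = 2251799813685248.

2251799813685248


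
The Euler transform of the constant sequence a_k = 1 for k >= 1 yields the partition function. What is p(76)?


The Euler transform converts the sequence a_k = 1 into the number of integer partitions.
Using the recurrence or dynamic programming:
p(76) = 9289091

9289091


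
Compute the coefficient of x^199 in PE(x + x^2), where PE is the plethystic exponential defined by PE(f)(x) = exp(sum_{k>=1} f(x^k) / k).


With f(x) = x + x^2, the exponent is sum_{k>=1} (x^k + x^(2k)) / k = -ln(1 - x) - ln(1 - x^2). Exponentiating:
PE(x + x^2) = 1 / ((1 - x)(1 - x^2)).
This is the generating function for partitions of n into parts of size 1 or 2. The number of 2's can be any j in 0..99, and the rest are 1's, so
[x^199] = floor(199/2) + 1 = 100.

100


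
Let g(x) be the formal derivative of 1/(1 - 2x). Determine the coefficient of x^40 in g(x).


Differentiate termwise: d/dx sum_{k>=0} 2^k x^k = sum_{k>=1} k 2^k x^(k-1) = sum_{j>=0} (j+1) 2^(j+1) x^j.
Equivalently, d/dx [1/(1 - 2x)] = 2/(1 - 2x)^2.
For j = 40: 41 * 2^41 = 41 * 2199023255552 = 90159953477632.

90159953477632


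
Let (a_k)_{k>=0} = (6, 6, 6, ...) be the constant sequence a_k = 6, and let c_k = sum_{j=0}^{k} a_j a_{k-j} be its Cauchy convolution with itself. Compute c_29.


Since a_j = 6 for all j >= 0, the convolution sum becomes
c_k = sum_{j=0}^{k} 6 * 6 = 36 * (k + 1).
Equivalently, the generating function of (a_k) is 6/(1 - x) and its square is 36/(1 - x)^2 = sum_{k>=0} 36(k + 1) x^k.
For k = 29: 36 * 30 = 1080.

1080


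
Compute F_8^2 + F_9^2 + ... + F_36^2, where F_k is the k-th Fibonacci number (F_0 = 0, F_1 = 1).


There is a standard identity sum_{k=0}^{N} F_k^2 = F_N * F_{N+1} (proved inductively from the telescoping relation F_k^2 = F_k F_{k+1} - F_{k-1} F_k). Then
sum_{k=8}^{36} F_k^2 = F_36 F_37 - F_7 F_8.
Computing: F_36 = 14930352, F_37 = 24157817, F_7 = 13, F_8 = 21.
Sum = 14930352 * 24157817 - 13 * 21 = 360684711361311.

360684711361311


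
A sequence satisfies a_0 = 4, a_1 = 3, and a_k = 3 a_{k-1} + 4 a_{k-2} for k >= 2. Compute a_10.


The characteristic equation is t^2 - 3 t - 4 = 0, with roots r_1 = 4 and r_2 = -1 (so c_1 = r_1 + r_2, c_2 = -r_1 r_2 as required).
One can use the closed form a_n = A r_1^n + B r_2^n, but direct iteration is more reliable:
a_0 = 4, a_1 = 3, a_2 = 25, a_3 = 87, a_4 = 361, a_5 = 1431, a_6 = 5737, a_7 = 22935, a_8 = 91753, a_9 = 366999, a_10 = 1468009.
So a_10 = 1468009.

1468009


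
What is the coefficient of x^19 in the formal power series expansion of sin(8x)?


The Maclaurin series is sin(t) = sum_{k>=0} (-1)^k t^(2k+1) / (2k+1)!, so substituting t = 8x, only odd powers of x are nonzero, with coefficient of x^(2k+1) equal to (-1)^k 8^(2k+1) / (2k+1)!.
Write 19 = 2*9 + 1, giving the coefficient (-1)^9 * 8^19 / 19! = -144115188075855872/121645100408832000 = -2199023255552/1856156927625.

-2199023255552/1856156927625


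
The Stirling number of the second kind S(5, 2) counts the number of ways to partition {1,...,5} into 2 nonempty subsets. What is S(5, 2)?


Using the explicit formula S(n,k) = (1/k!) sum_{j=0}^{k} (-1)^(k-j) C(k,j) j^n:
S(5, 2) = 15
Equivalently, S(n,k) is n! times the coefficient of x^n in the EGF (e^x - 1)^k / k!.

15


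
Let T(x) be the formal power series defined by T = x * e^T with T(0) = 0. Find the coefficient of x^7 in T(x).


Apply the Lagrange inversion formula: if T = x * phi(T) with phi(t) = e^t, then
[x^n] T = (1/n) [t^(n-1)] phi(t)^n = (1/n) [t^(n-1)] e^(n t) = (1/n) * n^(n-1) / (n-1)! = n^(n-1) / n!.
When c = 1 this is the Cayley count of rooted labeled trees on n vertices, divided by n!.
For n = 7: 7^6 / 7! = 117649/5040 = 16807/720.

16807/720


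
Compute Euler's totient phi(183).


phi(n) counts integers in [1, n] coprime to n. Using the multiplicative formula phi(n) = n * prod_{p | n} (1 - 1/p):
183 = 3 * 61, so
phi(183) = 183 * (1 - 1/3) * (1 - 1/61) = 120.

120


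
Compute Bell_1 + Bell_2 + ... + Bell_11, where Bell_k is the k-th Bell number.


Recall Bell_k counts set partitions of a k-set (with Bell_0 = 1 by convention).
Bell_1 through Bell_11: 1, 2, 5, 15, 52, 203, 877, 4140, 21147, 115975, 678570
Sum = 1 + 2 + 5 + 15 + 52 + 203 + 877 + 4140 + 21147 + 115975 + 678570 = 820987.

820987


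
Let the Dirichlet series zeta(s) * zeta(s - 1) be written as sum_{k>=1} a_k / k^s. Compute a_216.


Convolution gives a_k = sum_{d | k} d * 1 = sum_{d | k} d = sigma(k), the sum of positive divisors of k.
For k = 216, the divisors are 1, 2, 3, 4, 6, 8, 9, 12, 18, 24, 27, 36, 54, 72, 108, 216, so
sigma(216) = 1 + 2 + 3 + 4 + 6 + 8 + 9 + 12 + 18 + 24 + 27 + 36 + 54 + 72 + 108 + 216 = 600.

600


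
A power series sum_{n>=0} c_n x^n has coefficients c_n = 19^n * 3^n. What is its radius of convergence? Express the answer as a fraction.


By the root test (Cauchy-Hadamard), the radius is R = 1 / limsup_n |c_n|^(1/n).
Here |c_n|^(1/n) = (19^n * 3^n)^(1/n) = 19 * 3 = 57 for all n.
So R = 1/57 = 1/57.

1/57


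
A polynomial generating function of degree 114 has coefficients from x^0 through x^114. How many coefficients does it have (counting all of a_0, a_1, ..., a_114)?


A polynomial of degree 114 takes the form a_0 + a_1 x + ... + a_114 x^114.
The number of coefficients is 114 + 1 = 115.

115


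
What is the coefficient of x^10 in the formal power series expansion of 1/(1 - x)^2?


The negative binomial / multiset identity is
1/(1 - x)^r = sum_{k>=0} C(k + r - 1, r - 1) x^k.
Here r = 2 and k = 10, so the coefficient is
C(10 + 1, 1) = C(11, 1)
= 11

11
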